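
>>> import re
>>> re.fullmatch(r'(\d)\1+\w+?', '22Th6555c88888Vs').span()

(0, 16)

`re.fullmatch` requires the pattern to consume the entire string.
The match spans [0:16] → '22Th6555c88888Vs'.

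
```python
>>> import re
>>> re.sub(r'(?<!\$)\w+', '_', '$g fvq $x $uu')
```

The negative lookahead/lookbehind blocks any match where the forbidden context is present.
Matches: at [3:6] → 'fvq'; at [12:13] → 'u'.
Every occurrence is swapped for '_'.

'$g _ $x $u_'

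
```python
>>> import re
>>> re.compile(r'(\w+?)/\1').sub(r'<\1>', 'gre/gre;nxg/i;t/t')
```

'<gre>;nxg/i;<t>'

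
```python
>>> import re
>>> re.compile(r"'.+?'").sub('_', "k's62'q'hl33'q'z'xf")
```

A non-greedy quantifier consumes as few characters as it can — just enough that the remainder of the pattern still matches from where it stops; whatever follows it matches normally.
Matches: at [1:6] → "'s62'"; at [7:13] → "'hl33'"; at [14:17] → "'z'".
Every occurrence is swapped for '_'.

'k_q_q_xf'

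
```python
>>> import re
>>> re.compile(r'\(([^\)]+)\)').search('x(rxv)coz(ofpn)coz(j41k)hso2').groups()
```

The match spans [1:6] → '(rxv)'.
Captured: group 1 = 'rxv'.

('rxv',)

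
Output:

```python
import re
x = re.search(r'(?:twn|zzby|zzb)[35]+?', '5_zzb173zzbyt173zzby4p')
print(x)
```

`re.search` tries every starting position until one works.
Here the pattern never matches, so the call returns None.

None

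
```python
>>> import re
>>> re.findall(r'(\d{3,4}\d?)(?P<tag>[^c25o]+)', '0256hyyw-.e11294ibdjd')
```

This matches 3 to 4 of a digit, then optionally a digit (captured); then one or more of any character except [c25o] (captured as 'tag').
With 2 capturing groups, `findall` returns a 2-tuple per match.

[('0256', 'hyyw-.e11'), ('294', 'ibdjd')]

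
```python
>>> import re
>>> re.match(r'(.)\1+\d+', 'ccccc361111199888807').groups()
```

('c',)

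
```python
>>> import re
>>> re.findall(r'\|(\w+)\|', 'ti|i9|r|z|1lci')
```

['i9', 'z']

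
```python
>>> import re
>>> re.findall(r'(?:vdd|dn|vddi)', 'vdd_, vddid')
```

Alternation tries branches left to right and keeps the first one that lets the overall match succeed at that position.
Walking the string: at [0:3] → 'vdd'; at [6:9] → 'vdd'.
`findall` yields the raw match text (2 of them) because the pattern has no groups.

['vdd', 'vdd']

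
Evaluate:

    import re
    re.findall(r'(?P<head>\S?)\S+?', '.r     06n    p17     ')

The pattern matches optionally a non-whitespace character (captured as 'head'); then one or more of a non-whitespace character (lazy).
Walking the string: at [0:2] match '.r', group 1 = '.'; at [7:9] match '06', group 1 = '0'; at [9:10] match 'n', group 1 = ''; at [14:16] match 'p1', group 1 = 'p'; at [16:17] match '7', group 1 = ''.
One capturing group, so `findall` returns just the captured substring from each match — 5 in all.

['.', '0', '', 'p', '']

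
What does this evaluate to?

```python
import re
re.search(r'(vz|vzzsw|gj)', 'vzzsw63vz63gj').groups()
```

('vz',)

The match spans [0:2] → 'vz'.
Captured: group 1 = 'vz'.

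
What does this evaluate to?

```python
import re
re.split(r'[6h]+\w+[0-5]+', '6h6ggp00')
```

This matches one or more of one of [6h]; then one or more of a word character, then one or more of a character in [0-5].
Matches to split on: at [0:8] → '6h6ggp00'.
`split` removes every match and returns the 2 fragments in between.

['', '']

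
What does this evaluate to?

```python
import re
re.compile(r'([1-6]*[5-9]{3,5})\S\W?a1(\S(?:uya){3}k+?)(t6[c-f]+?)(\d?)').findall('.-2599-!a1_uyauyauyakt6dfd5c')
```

[('2599', '_uyauyauyak', 't6d', '')]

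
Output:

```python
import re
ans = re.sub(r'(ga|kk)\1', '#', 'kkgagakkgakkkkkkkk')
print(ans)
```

kk#kkga##

The backreference `\1` re-matches whatever the first group consumed, character for character.
Matches: at [2:6] → 'gaga'; at [10:14] → 'kkkk'; at [14:18] → 'kkkk'.
`sub` substitutes '#' at each match site.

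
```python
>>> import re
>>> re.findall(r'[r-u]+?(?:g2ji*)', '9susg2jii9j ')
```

['susg2jii']

This matches one or more of a character in [r-u] (lazy); then the literal 'g2j', then zero or more of the literal 'i' (non-capturing group).
Matches: at [1:9] → 'susg2jii'.
Since nothing is captured, `findall` lists the 1 matched substring directly.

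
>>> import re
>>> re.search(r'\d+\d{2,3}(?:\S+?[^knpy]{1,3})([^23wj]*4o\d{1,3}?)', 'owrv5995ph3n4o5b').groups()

The match spans [4:15] → '5995ph3n4o5'.
Captured: group 1 = 'n4o5'.

('n4o5',)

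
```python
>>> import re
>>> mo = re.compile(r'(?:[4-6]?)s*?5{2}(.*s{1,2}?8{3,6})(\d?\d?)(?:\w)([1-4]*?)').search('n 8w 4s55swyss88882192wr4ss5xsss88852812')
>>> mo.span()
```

With the lazy modifier that quantifier settles for the fewest repetitions that let the rest of the pattern succeed (the atoms after it are unaffected and can still be greedy).
The match spans [5:38] → '4s55swyss88882192wr4ss5xsss888528'.

(5, 38)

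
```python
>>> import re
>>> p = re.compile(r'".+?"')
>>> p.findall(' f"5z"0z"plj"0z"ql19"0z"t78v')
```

With no groups in the pattern, `findall` gives back each whole match — 3 here.

['"5z"', '"plj"', '"ql19"']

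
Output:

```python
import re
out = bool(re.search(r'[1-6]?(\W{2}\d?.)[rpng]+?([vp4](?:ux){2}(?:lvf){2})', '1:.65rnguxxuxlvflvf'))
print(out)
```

False

This matches optionally a character in [1-6]; then exactly 2 of a non-word character, then optionally a digit, then any character (captured); then one or more of one of [rpng] (lazy); then one of [vp4], then the literal 'ux' repeated 2 times, then the literal 'lvf' repeated 2 times (captured).
`re.search` scans for the first position where the pattern succeeds.
Here nothing in the string fits, so the call returns None, and `bool(None)` is False.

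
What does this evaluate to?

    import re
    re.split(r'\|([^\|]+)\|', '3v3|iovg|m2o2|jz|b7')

Matches to split on: at [3:9] → '|iovg|'; at [13:17] → '|jz|'.
The group in the pattern means `split` returns the separators' captures alongside the pieces.

['3v3', 'iovg', 'm2o2', 'jz', 'b7']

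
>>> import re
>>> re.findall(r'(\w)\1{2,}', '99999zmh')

The backreference `\1` re-matches whatever the first group consumed, character for character.
Because there's exactly one group, `findall` drops the full match and keeps group 1 from the one hit.

['9']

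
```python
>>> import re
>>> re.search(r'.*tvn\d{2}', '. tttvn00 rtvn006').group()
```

'. tttvn00 rtvn00'

Pattern: zero or more of any character; then the literal 'tvn', then exactly 2 of a digit.
`re.search` scans for the first position where the pattern succeeds.
The match spans [0:16] → '. tttvn00 rtvn00'.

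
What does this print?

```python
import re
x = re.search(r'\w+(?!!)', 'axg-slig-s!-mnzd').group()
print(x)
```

axg

The negative lookaround is zero-width — it rules out positions where the adjacent text would match, without consuming anything.
The match spans [0:3] → 'axg'.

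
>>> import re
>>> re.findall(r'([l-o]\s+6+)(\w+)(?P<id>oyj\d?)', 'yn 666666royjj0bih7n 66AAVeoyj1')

[('n 666666', 'r', 'oyj'), ('n 66', 'AAVe', 'oyj1')]

`findall` packs the 3 group values into a tuple for every match.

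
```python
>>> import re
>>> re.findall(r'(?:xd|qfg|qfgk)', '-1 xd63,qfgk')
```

The regex engine tests alternatives in the order written; an earlier branch that matches wins even if a later one would match more.
No capturing groups, so `findall` returns the 2 full match strings.

['xd', 'qfg']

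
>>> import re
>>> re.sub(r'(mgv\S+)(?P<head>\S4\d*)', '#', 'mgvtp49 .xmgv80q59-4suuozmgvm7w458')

'# .x#'

The pattern matches the literal 'mgv', then one or more of a non-whitespace character (captured); then a non-whitespace character, then the literal '4', then zero or more of a digit (captured as 'head').
Matches: at [0:7] → 'mgvtp49'; at [10:34] → 'mgv80q59-4suuozmgvm7w458'.
Each match is replaced by '#'.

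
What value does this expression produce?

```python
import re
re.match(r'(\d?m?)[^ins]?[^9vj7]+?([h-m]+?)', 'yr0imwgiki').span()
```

`re.match` won't scan ahead — the pattern has to work from the very first character.
The match spans [0:4] → 'yr0i'.

(0, 4)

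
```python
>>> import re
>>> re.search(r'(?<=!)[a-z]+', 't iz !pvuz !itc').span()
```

The positive lookaround only admits positions where the adjacent text matches; those characters stay outside the span.
`re.search` scans for the first position where the pattern succeeds.
The match spans [6:10] → 'pvuz'.

(6, 10)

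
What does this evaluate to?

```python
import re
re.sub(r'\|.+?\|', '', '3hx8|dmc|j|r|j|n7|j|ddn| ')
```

A non-greedy quantifier consumes as few characters as it can — just enough that the remainder of the pattern still matches from where it stops; whatever follows it matches normally.
Matches: at [4:9] → '|dmc|'; at [10:13] → '|r|'; at [14:18] → '|n7|'; at [19:24] → '|ddn|'.
Every occurrence is swapped for ''.

'3hx8jjj '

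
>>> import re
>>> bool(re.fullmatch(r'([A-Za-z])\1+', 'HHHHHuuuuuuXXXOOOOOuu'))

False

`\1` has to match the exact text group 1 already captured.
`re.fullmatch` is like wrapping the pattern in `^…$` (in single-line mode).
Here the pattern can't cover the whole string, so the call returns None, and `bool(None)` is False.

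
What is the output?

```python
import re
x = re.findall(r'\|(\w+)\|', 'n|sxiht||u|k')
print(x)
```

Walking the string: at [1:8] match '|sxiht|', group 1 = 'sxiht'; at [8:11] match '|u|', group 1 = 'u'.
`findall` collects group 1 from each match (2 total).

['sxiht', 'u']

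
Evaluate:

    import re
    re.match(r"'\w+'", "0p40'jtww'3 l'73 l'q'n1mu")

With `match`, the pattern is implicitly anchored at the beginning.
Here the string doesn't start with a match, so the call returns None.

None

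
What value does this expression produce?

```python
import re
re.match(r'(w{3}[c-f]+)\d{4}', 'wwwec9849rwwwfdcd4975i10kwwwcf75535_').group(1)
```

This matches exactly 3 of a literal 'w', then one or more of a character in [c-f] (captured); then exactly 4 of a digit.
`re.match` won't scan ahead — the pattern has to work from the very first character.
The match spans [0:9] → 'wwwec9849'.
Captured: group 1 = 'wwwec'.

'wwwec'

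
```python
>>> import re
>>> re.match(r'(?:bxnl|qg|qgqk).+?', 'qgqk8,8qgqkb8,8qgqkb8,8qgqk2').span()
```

(0, 3)

`re.match` won't scan ahead — the pattern has to work from the very first character.
The match spans [0:3] → 'qgq'.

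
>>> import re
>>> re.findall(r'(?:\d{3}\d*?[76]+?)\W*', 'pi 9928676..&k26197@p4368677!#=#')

A `+?`/`*?`/`{m,n}?` starts at its minimum and grows only as far as needed for what follows to match.
`findall` yields the raw match text (3 of them) because the pattern has no groups.

['99286', '26197@', '43686']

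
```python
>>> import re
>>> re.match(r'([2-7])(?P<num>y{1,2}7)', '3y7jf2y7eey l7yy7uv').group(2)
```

Pattern: a character in [2-7] (captured); then 1 to 2 of the literal 'y', then the literal '7' (captured as 'num').
With `match`, the pattern is implicitly anchored at the beginning.
The match spans [0:3] → '3y7'.
Captured: group 1 = '3', group 2 = 'y7'.

'y7'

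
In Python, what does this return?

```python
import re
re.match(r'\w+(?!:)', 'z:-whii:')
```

`match` is anchored at position 0; if the pattern doesn't fit there, it returns None.
Here the pattern fails at index 0, so the call returns None.

None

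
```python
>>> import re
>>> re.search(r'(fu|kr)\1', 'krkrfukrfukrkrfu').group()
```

`\1` is not a pattern — it's the concrete string captured by group 1, re-applied verbatim.
Unlike `match`, `search` isn't anchored — it looks for the pattern anywhere in the string.
The match spans [0:4] → 'krkr'.
Captured: group 1 = 'kr'.

'krkr'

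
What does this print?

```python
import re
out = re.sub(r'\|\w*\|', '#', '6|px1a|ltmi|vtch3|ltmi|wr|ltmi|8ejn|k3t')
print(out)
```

Matches: at [1:7] → '|px1a|'; at [11:18] → '|vtch3|'; at [22:26] → '|wr|'; at [30:36] → '|8ejn|'.
Each match is replaced by '#'.

6#ltmi#ltmi#ltmi#k3t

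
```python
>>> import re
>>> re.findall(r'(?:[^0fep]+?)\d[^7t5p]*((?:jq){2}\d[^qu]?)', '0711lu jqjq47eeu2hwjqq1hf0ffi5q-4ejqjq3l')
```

['jqjq47', 'jqjq3l']

This matches one or more of any character except [0fep] (lazy) (non-capturing group); then a digit, then zero or more of any character except [7t5p]; then the literal 'jq' repeated 2 times, then a digit, then optionally any character except [qu] (captured).
`findall` collects group 1 from each match (2 total).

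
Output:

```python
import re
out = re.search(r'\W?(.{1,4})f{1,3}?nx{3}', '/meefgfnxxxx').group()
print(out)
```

eefgfnxxx

The pattern matches optionally a non-word character; then 1 to 4 of any character (captured); then 1 to 3 of a literal 'f' (lazy), then a literal 'n', then exactly 3 of the literal 'x'.
The match spans [2:11] → 'eefgfnxxx'.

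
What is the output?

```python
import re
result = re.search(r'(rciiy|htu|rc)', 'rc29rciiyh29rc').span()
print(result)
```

(0, 2)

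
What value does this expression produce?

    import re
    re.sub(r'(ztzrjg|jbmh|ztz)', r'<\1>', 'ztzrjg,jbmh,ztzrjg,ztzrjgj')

Alternation isn't longest-match — the leftmost alternative that fits at this position is chosen.
The replacement refers to a captured group, so each match is rewritten using its own captured text.

'<ztzrjg>,<jbmh>,<ztzrjg>,<ztzrjg>j'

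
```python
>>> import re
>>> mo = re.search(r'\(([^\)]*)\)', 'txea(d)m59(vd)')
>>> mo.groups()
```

`re.search` tries every starting position until one works.
The match spans [4:7] → '(d)'.
Captured: group 1 = 'd'.

('d',)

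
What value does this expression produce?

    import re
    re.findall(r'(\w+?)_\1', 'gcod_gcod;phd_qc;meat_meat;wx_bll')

['gcod', 'meat']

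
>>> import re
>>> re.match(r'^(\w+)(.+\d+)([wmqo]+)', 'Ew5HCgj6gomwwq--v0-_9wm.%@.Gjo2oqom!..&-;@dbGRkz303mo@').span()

(0, 53)

This matches anchored at the start of the string; then one or more of a word character (captured); then one or more of any character, then one or more of a digit (captured); then one or more of one of [wmqo] (captured).
`re.match` only tries the pattern at the start of the string.
The match spans [0:53] → 'Ew5HCgj6gomwwq--v0-_9wm.%@.Gjo2oqom!..&-;@dbGRkz303mo'.
Captured: group 1 = 'Ew5HCgj6gomwwq', group 2 = '--v0-_9wm.%@.Gjo2oqom!..&-;@dbGRkz303', group 3 = 'mo'.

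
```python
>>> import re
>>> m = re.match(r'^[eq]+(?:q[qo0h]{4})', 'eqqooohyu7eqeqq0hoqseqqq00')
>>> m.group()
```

'eqqoooh'

This matches anchored at the start of the string; then one or more of one of [eq]; then the literal 'q', then exactly 4 of one of [qo0h] (non-capturing group).
`re.match` only tries the pattern at the start of the string.
The match spans [0:7] → 'eqqoooh'.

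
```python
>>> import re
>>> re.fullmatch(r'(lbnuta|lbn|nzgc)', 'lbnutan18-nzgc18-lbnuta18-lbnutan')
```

None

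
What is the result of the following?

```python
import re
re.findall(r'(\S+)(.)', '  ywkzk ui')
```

Multiple groups make `findall` return tuples — one 2-tuple for each match.

[('ywkzk', ' '), ('u', 'i')]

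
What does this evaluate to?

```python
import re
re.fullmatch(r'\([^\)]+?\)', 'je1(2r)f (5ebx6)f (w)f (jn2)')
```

`re.fullmatch` requires the pattern to consume the entire string.
Here the string isn't matched end-to-end, so the call returns None.

None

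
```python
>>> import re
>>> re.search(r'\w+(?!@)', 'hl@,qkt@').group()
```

'h'

The negative lookaround is zero-width — it rules out positions where the adjacent text would match, without consuming anything.
Unlike `match`, `search` isn't anchored — it looks for the pattern anywhere in the string.
The match spans [0:1] → 'h'.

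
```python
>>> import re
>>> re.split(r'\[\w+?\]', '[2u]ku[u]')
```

['', 'ku', '']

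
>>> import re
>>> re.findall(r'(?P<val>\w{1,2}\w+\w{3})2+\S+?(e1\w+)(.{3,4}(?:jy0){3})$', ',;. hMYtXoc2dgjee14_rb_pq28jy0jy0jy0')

`findall` packs the 3 group values into a tuple for every match.

[('hMYtXoc', 'e14_rb_p', 'q28jy0jy0jy0')]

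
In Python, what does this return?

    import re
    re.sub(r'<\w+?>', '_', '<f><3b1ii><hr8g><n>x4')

Matches: at [0:3] → '<f>'; at [3:10] → '<3b1ii>'; at [10:16] → '<hr8g>'; at [16:19] → '<n>'.
Each match is replaced by '_'.

'____x4'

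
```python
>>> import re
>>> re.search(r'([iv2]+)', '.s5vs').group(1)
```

The match spans [3:4] → 'v'.
Captured: group 1 = 'v'.

'v'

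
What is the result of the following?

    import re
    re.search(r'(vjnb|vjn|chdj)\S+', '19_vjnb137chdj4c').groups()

Alternation isn't longest-match — the leftmost alternative that fits at this position is chosen.
`re.search` scans for the first position where the pattern succeeds.
The match spans [3:16] → 'vjnb137chdj4c'.
Captured: group 1 = 'vjnb'.

('vjnb',)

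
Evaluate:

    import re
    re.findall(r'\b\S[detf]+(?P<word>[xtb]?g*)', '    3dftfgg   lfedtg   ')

['gg', 'g']

The pattern matches a word boundary (`\b`, zero-width); then a non-whitespace character, then one or more of one of [detf]; then optionally one of [xtb], then zero or more of the literal 'g' (captured as 'word').
Matches: at [4:11] match '3dftfgg', group 1 = 'gg'; at [14:20] match 'lfedtg', group 1 = 'g'.
With a single group, `findall` returns only what that group captured — 2 items.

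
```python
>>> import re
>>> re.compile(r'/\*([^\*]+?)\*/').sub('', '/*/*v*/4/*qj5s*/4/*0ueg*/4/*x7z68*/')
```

Every occurrence is swapped for ''.

'/*444'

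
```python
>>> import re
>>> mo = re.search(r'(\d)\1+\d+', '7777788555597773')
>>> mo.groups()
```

The backreference `\1` re-matches whatever the first group consumed, character for character.
Unlike `match`, `search` isn't anchored — it looks for the pattern anywhere in the string.
The match spans [0:16] → '7777788555597773'.
Captured: group 1 = '7'.

('7',)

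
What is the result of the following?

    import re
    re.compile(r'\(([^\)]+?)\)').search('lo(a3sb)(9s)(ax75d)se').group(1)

'a3sb'

The match spans [2:8] → '(a3sb)'.
Captured: group 1 = 'a3sb'.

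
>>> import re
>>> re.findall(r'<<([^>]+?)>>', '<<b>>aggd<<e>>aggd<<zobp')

['b', 'e']

Because there's exactly one group, `findall` drops the full match and keeps group 1 from each hit.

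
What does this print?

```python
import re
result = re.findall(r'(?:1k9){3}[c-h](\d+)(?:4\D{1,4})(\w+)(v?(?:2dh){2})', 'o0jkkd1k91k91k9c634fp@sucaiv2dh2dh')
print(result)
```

[('63', 'ucaiv', '2dh2dh')]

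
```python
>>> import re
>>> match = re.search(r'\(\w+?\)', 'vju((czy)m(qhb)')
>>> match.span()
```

(4, 9)

`re.search` scans for the first position where the pattern succeeds.
The match spans [4:9] → '(czy)'.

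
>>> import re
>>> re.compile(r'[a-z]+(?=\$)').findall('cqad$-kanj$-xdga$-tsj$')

['cqad', 'kanj', 'xdga', 'tsj']

The positive lookaround only admits positions where the adjacent text matches; those characters stay outside the span.
`findall` yields the raw match text (4 of them) because the pattern has no groups.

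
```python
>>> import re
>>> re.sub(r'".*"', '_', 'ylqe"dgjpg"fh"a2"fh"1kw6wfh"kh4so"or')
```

'ylqe_or'

`sub` substitutes '_' at each match site.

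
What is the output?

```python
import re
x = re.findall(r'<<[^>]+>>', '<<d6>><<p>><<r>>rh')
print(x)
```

Matches: at [0:6] → '<<d6>>'; at [6:11] → '<<p>>'; at [11:16] → '<<r>>'.
No capturing groups, so `findall` returns the 3 full match strings.

['<<d6>>', '<<p>>', '<<r>>']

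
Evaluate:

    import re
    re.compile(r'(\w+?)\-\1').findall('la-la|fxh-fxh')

['la', 'fxh']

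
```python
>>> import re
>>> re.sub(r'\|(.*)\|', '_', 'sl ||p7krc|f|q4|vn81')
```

'sl _vn81'

Matches: at [3:16] → '||p7krc|f|q4|'.
Each match is replaced by '_'.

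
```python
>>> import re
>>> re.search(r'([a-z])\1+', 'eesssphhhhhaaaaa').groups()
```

('e',)

`\1` has to match the exact text group 1 already captured.
Unlike `match`, `search` isn't anchored — it looks for the pattern anywhere in the string.
The match spans [0:2] → 'ee'.
Captured: group 1 = 'e'.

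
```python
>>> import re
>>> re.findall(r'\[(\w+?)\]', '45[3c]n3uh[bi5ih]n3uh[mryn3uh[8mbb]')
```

['3c', 'bi5ih', '8mbb']

With a single group, `findall` returns only what that group captured — 3 items.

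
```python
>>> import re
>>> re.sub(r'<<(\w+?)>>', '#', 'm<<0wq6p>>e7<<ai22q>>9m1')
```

'm#e7#9m1'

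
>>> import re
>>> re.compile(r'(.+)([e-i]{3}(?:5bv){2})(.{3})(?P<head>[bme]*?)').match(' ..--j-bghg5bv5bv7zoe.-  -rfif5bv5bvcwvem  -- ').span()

`match` is anchored at position 0; if the pattern doesn't fit there, it returns None.
The match spans [0:39] → ' ..--j-bghg5bv5bv7zoe.-  -rfif5bv5bvcwv'.

(0, 39)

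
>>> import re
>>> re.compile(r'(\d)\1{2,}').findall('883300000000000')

['0']

`\1` is not a pattern — it's the concrete string captured by group 1, re-applied verbatim.
`findall` collects group 1 from the one match (1 total).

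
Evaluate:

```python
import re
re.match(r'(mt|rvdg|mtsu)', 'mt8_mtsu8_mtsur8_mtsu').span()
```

`re.match` won't scan ahead — the pattern has to work from the very first character.
The match spans [0:2] → 'mt'.
Captured: group 1 = 'mt'.

(0, 2)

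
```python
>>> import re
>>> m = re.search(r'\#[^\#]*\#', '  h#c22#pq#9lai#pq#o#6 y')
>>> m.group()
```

'#c22#'

`search` walks the string left to right and returns the first match it finds.
The match spans [3:8] → '#c22#'.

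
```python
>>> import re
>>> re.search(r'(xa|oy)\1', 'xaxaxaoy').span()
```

(0, 4)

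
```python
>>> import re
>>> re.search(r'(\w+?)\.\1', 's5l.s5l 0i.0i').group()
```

's5l.s5l'

`\1` has to match the exact text group 1 already captured.
The match spans [0:7] → 's5l.s5l'.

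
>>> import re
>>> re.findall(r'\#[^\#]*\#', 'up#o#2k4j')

Scanning left to right: at [2:5] → '#o#'.
No capturing groups, so `findall` returns the 1 full match string.

['#o#']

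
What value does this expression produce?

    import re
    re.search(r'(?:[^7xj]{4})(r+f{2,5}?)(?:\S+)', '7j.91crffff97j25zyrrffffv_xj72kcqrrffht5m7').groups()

('rff',)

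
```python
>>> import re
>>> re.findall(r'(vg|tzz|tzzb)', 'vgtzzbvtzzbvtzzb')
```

['vg', 'tzz', 'tzz', 'tzz']

Alternation tries branches left to right and keeps the first one that lets the overall match succeed at that position.
Matches: at [0:2] match 'vg', group 1 = 'vg'; at [2:5] match 'tzz', group 1 = 'tzz'; at [7:10] match 'tzz', group 1 = 'tzz'; at [12:15] match 'tzz', group 1 = 'tzz'.
Because there's exactly one group, `findall` drops the full match and keeps group 1 from each hit.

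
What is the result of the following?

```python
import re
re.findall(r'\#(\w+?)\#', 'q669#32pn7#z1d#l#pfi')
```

['32pn7', 'l']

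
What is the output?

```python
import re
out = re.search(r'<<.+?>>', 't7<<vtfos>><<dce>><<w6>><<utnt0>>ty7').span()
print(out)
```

(2, 11)

Because the quantifier is non-greedy, it stops expanding at the earliest point where the rest of the pattern can succeed.
The match spans [2:11] → '<<vtfos>>'.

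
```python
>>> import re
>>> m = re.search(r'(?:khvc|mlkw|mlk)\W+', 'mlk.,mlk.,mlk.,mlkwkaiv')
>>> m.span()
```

(0, 5)

The match spans [0:5] → 'mlk.,'.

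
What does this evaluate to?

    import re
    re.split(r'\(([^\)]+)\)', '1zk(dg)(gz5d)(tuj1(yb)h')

Because the pattern has a capturing group, `split` also inserts each captured text between the pieces.

['1zk', 'dg', '', 'gz5d', '', 'tuj1(yb', 'h']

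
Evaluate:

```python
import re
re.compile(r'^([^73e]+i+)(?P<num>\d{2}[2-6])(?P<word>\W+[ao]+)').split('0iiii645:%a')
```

This matches anchored at the start of the string; then one or more of any character except [73e], then one or more of the literal 'i' (captured); then exactly 2 of a digit, then a character in [2-6] (captured as 'num'); then one or more of a non-word character, then one or more of one of [ao] (captured as 'word').
Matches to split on: at [0:11] → '0iiii645:%a'.
The group in the pattern means `split` returns the separators' captures alongside the pieces.

['', '0iiii', '645', ':%a', '']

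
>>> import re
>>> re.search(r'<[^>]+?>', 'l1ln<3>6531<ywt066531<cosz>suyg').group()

The match spans [4:7] → '<3>'.

'<3>'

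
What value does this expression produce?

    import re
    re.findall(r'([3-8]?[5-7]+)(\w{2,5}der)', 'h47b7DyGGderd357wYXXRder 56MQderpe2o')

[('7', 'DyGGder'), ('357', 'wYXXRder'), ('56', 'MQder')]

Pattern: optionally a character in [3-8], then one or more of a character in [5-7] (captured); then 2 to 5 of a word character, then the literal 'der' (captured).
Walking the string: at [4:12] match '7DyGGder', groups = ('7', 'DyGGder'); at [13:24] match '357wYXXRder', groups = ('357', 'wYXXRder'); at [25:32] match '56MQder', groups = ('56', 'MQder').
With 2 capturing groups, `findall` returns a 2-tuple per match.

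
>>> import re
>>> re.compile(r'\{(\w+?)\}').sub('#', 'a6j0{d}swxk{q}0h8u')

Matches: at [4:7] → '{d}'; at [11:14] → '{q}'.
Every occurrence is swapped for '#'.

'a6j0#swxk#0h8u'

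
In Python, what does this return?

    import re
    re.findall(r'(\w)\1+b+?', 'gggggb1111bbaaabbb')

['g', '1', 'a']

The backreference `\1` re-matches whatever the first group consumed, character for character.
With a single group, `findall` returns only what that group captured — 3 items.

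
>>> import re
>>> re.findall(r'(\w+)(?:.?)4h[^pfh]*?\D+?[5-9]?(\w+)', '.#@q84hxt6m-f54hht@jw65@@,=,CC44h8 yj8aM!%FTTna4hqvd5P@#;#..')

[('q8', 't6m'), ('f5', 't'), ('CC4', 'yj8aM'), ('FTTna', 'vd5P')]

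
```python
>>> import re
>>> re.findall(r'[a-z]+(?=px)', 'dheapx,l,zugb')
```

['dhea']

The lookaround is zero-width — it requires the adjacent text to match without consuming it, so the asserted text isn't part of the match.
`findall` yields the raw match text (1 of them) because the pattern has no groups.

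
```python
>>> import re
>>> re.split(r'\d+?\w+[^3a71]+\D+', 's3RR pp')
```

['s', '']

Splitting on the pattern gives 2 pieces.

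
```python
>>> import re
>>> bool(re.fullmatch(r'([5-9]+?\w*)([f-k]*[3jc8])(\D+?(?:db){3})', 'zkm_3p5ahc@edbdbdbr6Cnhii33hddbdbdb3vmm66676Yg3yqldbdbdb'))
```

`re.fullmatch` requires the pattern to consume the entire string.
Here there's no way to consume every character, so the call returns None, and `bool(None)` is False.

False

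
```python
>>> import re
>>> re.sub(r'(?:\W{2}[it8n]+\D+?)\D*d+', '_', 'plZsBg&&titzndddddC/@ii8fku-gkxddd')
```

Every occurrence is swapped for '_'.

'plZsBg_C_'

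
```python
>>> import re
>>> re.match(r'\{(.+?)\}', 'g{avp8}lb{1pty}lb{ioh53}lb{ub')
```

`re.match` only tries the pattern at the start of the string.
Here position 0 doesn't satisfy it, so the call returns None.

None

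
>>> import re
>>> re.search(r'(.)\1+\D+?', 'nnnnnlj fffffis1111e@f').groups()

`\1` is not a pattern — it's the concrete string captured by group 1, re-applied verbatim.
Unlike `match`, `search` isn't anchored — it looks for the pattern anywhere in the string.
The match spans [0:6] → 'nnnnnl'.
Captured: group 1 = 'n'.

('n',)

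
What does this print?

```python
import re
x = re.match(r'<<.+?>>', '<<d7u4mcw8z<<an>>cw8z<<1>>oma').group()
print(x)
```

Because the quantifier is non-greedy, it stops expanding at the earliest point where the rest of the pattern can succeed.
With `match`, the pattern is implicitly anchored at the beginning.
The match spans [0:17] → '<<d7u4mcw8z<<an>>'.

<<d7u4mcw8z<<an>>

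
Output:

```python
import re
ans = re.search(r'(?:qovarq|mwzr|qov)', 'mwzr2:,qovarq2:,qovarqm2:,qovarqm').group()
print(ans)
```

mwzr

The match spans [0:4] → 'mwzr'.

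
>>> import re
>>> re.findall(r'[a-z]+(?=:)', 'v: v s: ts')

['v', 's']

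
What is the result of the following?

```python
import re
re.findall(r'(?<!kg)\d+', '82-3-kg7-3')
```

['82', '3', '3']

The negative lookaround is zero-width — it rules out positions where the adjacent text would match, without consuming anything.
Since nothing is captured, `findall` lists the 3 matched substrings directly.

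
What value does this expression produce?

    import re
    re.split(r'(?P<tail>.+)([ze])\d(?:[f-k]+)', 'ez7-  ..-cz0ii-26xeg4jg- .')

['', 'ez7-  ..-c', 'z', '-26xeg4jg- .']

Pattern: one or more of any character (captured as 'tail'); then one of [ze] (captured); then a digit; then one or more of a character in [f-k] (non-capturing group).
The group in the pattern means `split` returns the separators' captures alongside the pieces.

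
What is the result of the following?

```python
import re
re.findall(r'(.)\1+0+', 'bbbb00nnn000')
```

['b', 'n']

After group 1 captures some text, `\1` only succeeds where that same text appears again.
With a single group, `findall` returns only what that group captured — 2 items.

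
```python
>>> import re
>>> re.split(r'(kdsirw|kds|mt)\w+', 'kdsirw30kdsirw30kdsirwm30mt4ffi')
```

['', 'kdsirw', '']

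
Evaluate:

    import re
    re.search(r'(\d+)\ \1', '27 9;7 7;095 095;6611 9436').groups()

('7',)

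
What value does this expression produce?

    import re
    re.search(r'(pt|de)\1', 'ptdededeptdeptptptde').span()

(2, 6)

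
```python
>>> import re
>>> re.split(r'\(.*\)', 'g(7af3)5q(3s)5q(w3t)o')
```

['g', 'o']

Splitting on the pattern gives 2 pieces.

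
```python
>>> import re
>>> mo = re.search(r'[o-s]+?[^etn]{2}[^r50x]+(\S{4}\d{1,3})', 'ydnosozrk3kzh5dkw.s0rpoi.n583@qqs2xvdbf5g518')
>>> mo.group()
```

The match spans [3:14] → 'osozrk3kzh5'.

'osozrk3kzh5'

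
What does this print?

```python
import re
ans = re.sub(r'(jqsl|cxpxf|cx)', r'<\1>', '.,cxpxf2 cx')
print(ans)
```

.,<cxpxf>2 <cx>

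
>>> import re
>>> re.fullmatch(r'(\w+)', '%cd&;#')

This matches one or more of a word character (captured).
For `fullmatch`, every character of the input must be accounted for by the pattern.
Here the pattern can't cover the whole string, so the call returns None.

None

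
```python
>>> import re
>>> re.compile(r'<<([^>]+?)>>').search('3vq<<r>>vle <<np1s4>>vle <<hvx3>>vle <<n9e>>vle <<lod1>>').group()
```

The match spans [3:8] → '<<r>>'.

'<<r>>'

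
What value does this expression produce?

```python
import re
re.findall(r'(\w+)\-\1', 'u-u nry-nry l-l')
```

`\1` is not a pattern — it's the concrete string captured by group 1, re-applied verbatim.
With a single group, `findall` returns only what that group captured — 3 items.

['u', 'nry', 'l']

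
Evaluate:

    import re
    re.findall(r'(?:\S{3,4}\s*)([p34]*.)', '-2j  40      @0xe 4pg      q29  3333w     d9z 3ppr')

This matches 3 to 4 of a non-whitespace character, then zero or more of whitespace (non-capturing group); then zero or more of one of [p34], then any character (captured).
Matches: at [0:7] match '-2j  40', group 1 = '40'; at [13:21] match '@0xe 4pg', group 1 = '4pg'; at [27:37] match 'q29  3333w', group 1 = '3333w'; at [42:50] match 'd9z 3ppr', group 1 = '3ppr'.
Because there's exactly one group, `findall` drops the full match and keeps group 1 from each hit.

['40', '4pg', '3333w', '3ppr']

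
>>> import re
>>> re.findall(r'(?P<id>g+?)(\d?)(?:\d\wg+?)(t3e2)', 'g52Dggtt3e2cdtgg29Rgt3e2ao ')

[('gg', '2', 't3e2')]

This matches one or more of a literal 'g' (lazy) (captured as 'id'); then optionally a digit (captured); then a digit, then a word character, then one or more of a literal 'g' (lazy) (non-capturing group); then the literal 't3', then the literal 'e2' (captured).
With 3 capturing groups, `findall` returns a 3-tuple per match.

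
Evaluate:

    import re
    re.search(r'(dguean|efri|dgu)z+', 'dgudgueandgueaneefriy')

None

`re.search` scans for the first position where the pattern succeeds.
Here nothing in the string fits, so the call returns None.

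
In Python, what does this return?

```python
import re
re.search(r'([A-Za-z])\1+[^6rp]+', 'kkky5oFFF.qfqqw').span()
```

(0, 15)

A backreference is literal: `\1` must see the identical characters the first group matched.
`re.search` tries every starting position until one works.
The match spans [0:15] → 'kkky5oFFF.qfqqw'.
Captured: group 1 = 'k'.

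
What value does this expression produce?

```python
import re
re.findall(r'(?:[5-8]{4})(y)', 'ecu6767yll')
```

The pattern matches exactly 4 of a character in [5-8] (non-capturing group); then a literal 'y' (captured).
Matches: at [3:8] match '6767y', group 1 = 'y'.
Because there's exactly one group, `findall` drops the full match and keeps group 1 from the one hit.

['y']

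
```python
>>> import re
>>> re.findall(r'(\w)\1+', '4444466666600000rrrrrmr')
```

['4', '6', '0', 'r']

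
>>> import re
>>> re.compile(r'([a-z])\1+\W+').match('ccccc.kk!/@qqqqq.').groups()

('c',)

`\1` is not a pattern — it's the concrete string captured by group 1, re-applied verbatim.
`re.match` only tries the pattern at the start of the string.
The match spans [0:6] → 'ccccc.'.
Captured: group 1 = 'c'.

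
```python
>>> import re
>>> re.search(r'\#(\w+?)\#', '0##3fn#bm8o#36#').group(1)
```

'3fn'

The match spans [2:7] → '#3fn#'.
Captured: group 1 = '3fn'.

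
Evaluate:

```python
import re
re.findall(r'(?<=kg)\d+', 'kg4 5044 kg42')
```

['4', '42']

The `(?=…)`/`(?<=…)` assertion just peeks at neighbouring text; it doesn't advance the match position.
With no groups in the pattern, `findall` gives back each whole match — 2 here.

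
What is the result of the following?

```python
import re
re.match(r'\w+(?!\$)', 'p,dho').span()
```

`match` is anchored at position 0; if the pattern doesn't fit there, it returns None.
The match spans [0:1] → 'p'.

(0, 1)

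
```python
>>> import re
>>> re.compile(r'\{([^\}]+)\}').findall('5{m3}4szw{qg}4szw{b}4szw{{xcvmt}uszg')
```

Walking the string: at [1:5] match '{m3}', group 1 = 'm3'; at [9:13] match '{qg}', group 1 = 'qg'; at [17:20] match '{b}', group 1 = 'b'; at [24:32] match '{{xcvmt}', group 1 = '{xcvmt'.
Because there's exactly one group, `findall` drops the full match and keeps group 1 from each hit.

['m3', 'qg', 'b', '{xcvmt']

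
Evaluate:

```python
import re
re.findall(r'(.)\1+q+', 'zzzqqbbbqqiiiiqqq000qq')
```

['z', 'b', 'i', '0']

`\1` is not a pattern — it's the concrete string captured by group 1, re-applied verbatim.
Scanning left to right: at [0:5] match 'zzzqq', group 1 = 'z'; at [5:10] match 'bbbqq', group 1 = 'b'; at [10:17] match 'iiiiqqq', group 1 = 'i'; at [17:22] match '000qq', group 1 = '0'.
Because there's exactly one group, `findall` drops the full match and keeps group 1 from each hit.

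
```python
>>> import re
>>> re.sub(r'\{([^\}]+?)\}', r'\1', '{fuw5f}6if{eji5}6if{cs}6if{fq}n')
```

The replacement refers to a captured group, so each match is rewritten using its own captured text.

'fuw5f6ifeji56ifcs6iffqn'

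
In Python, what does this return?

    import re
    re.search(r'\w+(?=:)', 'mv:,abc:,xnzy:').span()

The positive lookaround only admits positions where the adjacent text matches; those characters stay outside the span.
The match spans [0:2] → 'mv'.

(0, 2)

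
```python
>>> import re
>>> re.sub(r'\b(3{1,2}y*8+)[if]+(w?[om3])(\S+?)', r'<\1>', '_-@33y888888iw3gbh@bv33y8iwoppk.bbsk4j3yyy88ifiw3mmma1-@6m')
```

With the lazy modifier that quantifier settles for the fewest repetitions that let the rest of the pattern succeed (the atoms after it are unaffected and can still be greedy).
The replacement refers to a captured group, so each match is rewritten using its own captured text.

'_-@<33y888888>bh@bv33y8iwoppk.bbsk4j3yyy88ifiw3mmma1-@6m'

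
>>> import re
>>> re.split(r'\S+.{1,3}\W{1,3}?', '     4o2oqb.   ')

This matches one or more of a non-whitespace character; then 1 to 3 of any character, then 1 to 3 of a non-word character (lazy).
Matches to split on: at [5:15] → '4o2oqb.   '.
Each match becomes a cut point; 2 segments remain.

['     ', '']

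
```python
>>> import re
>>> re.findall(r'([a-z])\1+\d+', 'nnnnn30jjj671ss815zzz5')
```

`\1` is not a pattern — it's the concrete string captured by group 1, re-applied verbatim.
Walking the string: at [0:7] match 'nnnnn30', group 1 = 'n'; at [7:13] match 'jjj671', group 1 = 'j'; at [13:18] match 'ss815', group 1 = 's'; at [18:22] match 'zzz5', group 1 = 'z'.
One capturing group, so `findall` returns just the captured substring from each match — 4 in all.

['n', 'j', 's', 'z']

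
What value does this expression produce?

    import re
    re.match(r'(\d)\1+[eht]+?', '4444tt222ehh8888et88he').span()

(0, 5)

`\1` is not a pattern — it's the concrete string captured by group 1, re-applied verbatim.
`re.match` only tries the pattern at the start of the string.
The match spans [0:5] → '4444t'.
Captured: group 1 = '4'.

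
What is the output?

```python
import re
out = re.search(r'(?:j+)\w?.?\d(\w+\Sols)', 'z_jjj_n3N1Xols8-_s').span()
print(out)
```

(2, 14)

Pattern: one or more of a literal 'j' (non-capturing group); then optionally a word character, then optionally any character, then a digit; then one or more of a word character, then a non-whitespace character, then the literal 'ols' (captured).
`re.search` tries every starting position until one works.
The match spans [2:14] → 'jjj_n3N1Xols'.
Captured: group 1 = 'N1Xols'.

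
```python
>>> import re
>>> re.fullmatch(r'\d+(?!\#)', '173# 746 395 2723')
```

The negative lookahead/lookbehind blocks any match where the forbidden context is present.
`re.fullmatch` is like wrapping the pattern in `^…$` (in single-line mode).
Here the pattern can't cover the whole string, so the call returns None.

None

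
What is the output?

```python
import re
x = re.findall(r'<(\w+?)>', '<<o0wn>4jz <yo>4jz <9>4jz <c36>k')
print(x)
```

['o0wn', 'yo', '9', 'c36']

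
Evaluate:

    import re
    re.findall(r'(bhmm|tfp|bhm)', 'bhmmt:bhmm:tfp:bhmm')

`|` is ordered: at each position the engine commits to the first alternative that works.
One capturing group, so `findall` returns just the captured substring from each match — 4 in all.

['bhmm', 'bhmm', 'tfp', 'bhmm']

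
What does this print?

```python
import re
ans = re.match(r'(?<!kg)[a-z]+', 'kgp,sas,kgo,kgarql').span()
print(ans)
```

With `match`, the pattern is implicitly anchored at the beginning.
The match spans [0:3] → 'kgp'.

(0, 3)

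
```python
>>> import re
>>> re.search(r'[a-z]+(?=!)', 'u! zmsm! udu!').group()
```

'u'

The `(?=…)`/`(?<=…)` assertion just peeks at neighbouring text; it doesn't advance the match position.
The match spans [0:1] → 'u'.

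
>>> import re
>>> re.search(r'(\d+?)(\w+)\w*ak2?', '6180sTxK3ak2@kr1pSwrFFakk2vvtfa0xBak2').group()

'6180sTxK3ak2'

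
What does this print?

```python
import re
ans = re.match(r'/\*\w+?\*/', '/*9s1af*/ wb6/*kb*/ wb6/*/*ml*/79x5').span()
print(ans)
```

`re.match` only tries the pattern at the start of the string.
The match spans [0:9] → '/*9s1af*/'.

(0, 9)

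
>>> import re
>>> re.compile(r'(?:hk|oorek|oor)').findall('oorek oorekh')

['oorek', 'oorek']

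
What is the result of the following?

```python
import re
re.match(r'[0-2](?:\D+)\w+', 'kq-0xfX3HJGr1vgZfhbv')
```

`re.match` only tries the pattern at the start of the string.
Here position 0 doesn't satisfy it, so the call returns None.

None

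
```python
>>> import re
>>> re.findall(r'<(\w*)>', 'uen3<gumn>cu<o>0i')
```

Matches: at [4:10] match '<gumn>', group 1 = 'gumn'; at [12:15] match '<o>', group 1 = 'o'.
With a single group, `findall` returns only what that group captured — 2 items.

['gumn', 'o']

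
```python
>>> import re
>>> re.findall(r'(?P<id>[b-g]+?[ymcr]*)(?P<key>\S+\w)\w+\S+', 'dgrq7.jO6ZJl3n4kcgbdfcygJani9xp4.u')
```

Because the quantifier is non-greedy, it stops expanding at the earliest point where the rest of the pattern can succeed.
2 groups means the one result is a tuple of 2 captured strings — 1 here.

[('d', 'grq7.jO6ZJl3n4kcgbdfcygJani9xp')]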